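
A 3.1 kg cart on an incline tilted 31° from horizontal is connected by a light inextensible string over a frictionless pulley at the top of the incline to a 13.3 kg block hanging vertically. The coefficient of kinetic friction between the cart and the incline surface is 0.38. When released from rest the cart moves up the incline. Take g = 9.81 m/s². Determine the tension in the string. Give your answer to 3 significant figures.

45.4 N

For the cart on the incline: the weight component along the slope is m₁g sin 31° = 3.1 × 9.81 × 0.5150 = 15.662 N and the normal force is N = m₁g cos 31° = 26.067 N.
Kinetic friction opposes the cart's motion up the incline: f = μN = 0.38 × 26.067 = 9.905 N acting down the slope.
Newton's second law for the cart (up-slope positive): T − 15.662 − 9.905 = 3.1 a. For the hanging block (downward positive): 13.3 × 9.81 − T = 13.3 a.
Adding the two equations eliminates T: 104.906 = 16.4 a, so a = 6.3967 m/s².
Then from the hanging block's equation, T = 13.3 × (9.81 − 6.3967) = 45.397 N.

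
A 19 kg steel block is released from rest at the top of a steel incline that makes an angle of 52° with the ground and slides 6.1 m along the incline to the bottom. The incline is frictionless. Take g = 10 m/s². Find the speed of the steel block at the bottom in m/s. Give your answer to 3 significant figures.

9.80 m/s

The weight component along the incline is mg sin 52° = 149.722 N and the normal force is N = mg cos 52° = 116.976 N.
With no friction, a = g sin 52° = 7.8801 m/s².
Starting from rest over a distance of 6.1 m, v² = 2aL = 2 × 7.8801 × 6.1 = 96.1372, so v = 9.8050 m/s.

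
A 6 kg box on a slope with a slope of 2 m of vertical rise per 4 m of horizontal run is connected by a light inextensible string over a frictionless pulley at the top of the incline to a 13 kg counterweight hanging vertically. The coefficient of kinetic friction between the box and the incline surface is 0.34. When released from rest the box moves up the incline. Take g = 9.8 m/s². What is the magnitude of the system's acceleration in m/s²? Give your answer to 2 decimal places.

4.38 m/s²

For the box on the incline: the weight component along the slope is m₁g sin 26.57° = 6 × 9.8 × 0.4472 = 26.295 N and the normal force is N = m₁g cos 26.57° = 52.592 N.
Kinetic friction opposes the box's motion up the incline: f = μN = 0.34 × 52.592 = 17.881 N acting down the slope.
Newton's second law for the box (up-slope positive): T − 26.295 − 17.881 = 6 a. For the hanging counterweight (downward positive): 13 × 9.8 − T = 13 a.
Adding the two equations eliminates T: 83.224 = 19 a, so a = 4.3802 m/s².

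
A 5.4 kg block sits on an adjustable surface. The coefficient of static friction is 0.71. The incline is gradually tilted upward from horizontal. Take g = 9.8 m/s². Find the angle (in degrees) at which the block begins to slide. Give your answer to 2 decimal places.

At the threshold of sliding, static friction is at its maximum μ_s N and exactly balances the weight component along the incline: mg sin θ = μ_s mg cos θ.
Hence tan θ = μ_s = 0.71, so θ = arctan(0.71) = 35.3748°.

35.37°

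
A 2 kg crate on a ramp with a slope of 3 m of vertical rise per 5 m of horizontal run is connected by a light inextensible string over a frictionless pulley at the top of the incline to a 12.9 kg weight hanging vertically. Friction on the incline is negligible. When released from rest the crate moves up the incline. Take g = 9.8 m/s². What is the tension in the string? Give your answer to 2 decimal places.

25.70 N

For the crate on the incline: the weight component along the slope is m₁g sin 30.96° = 2 × 9.8 × 0.5145 = 10.084 N and the normal force is N = m₁g cos 30.96° = 16.807 N.
Newton's second law for the crate (up-slope positive): T − 10.084 = 2 a. For the hanging weight (downward positive): 12.9 × 9.8 − T = 12.9 a.
Adding the two equations eliminates T: 116.336 = 14.9 a, so a = 7.8078 m/s².
Then from the hanging weight's equation, T = 12.9 × (9.8 − 7.8078) = 25.699 N.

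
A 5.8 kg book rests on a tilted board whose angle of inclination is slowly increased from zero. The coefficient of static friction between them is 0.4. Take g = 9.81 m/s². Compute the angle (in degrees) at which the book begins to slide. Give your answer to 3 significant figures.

At the threshold of sliding, static friction is at its maximum μ_s N and exactly balances the weight component along the incline: mg sin θ = μ_s mg cos θ.
Hence tan θ = μ_s = 0.4, so θ = arctan(0.4) = 21.8014°.

21.8°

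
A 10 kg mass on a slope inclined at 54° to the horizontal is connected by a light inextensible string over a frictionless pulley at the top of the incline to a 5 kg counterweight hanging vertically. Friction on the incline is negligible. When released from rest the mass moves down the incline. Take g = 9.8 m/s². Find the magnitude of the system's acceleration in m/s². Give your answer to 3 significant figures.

2.02 m/s²

For the mass on the incline: the weight component along the slope is m₁g sin 54° = 10 × 9.8 × 0.8090 = 79.282 N and the normal force is N = m₁g cos 54° = 57.603 N.
Newton's second law for the mass (down-slope positive): 79.282 − T = 10 a. For the hanging counterweight (upward positive): T − 5 × 9.8 = 5 a.
Adding the two equations eliminates T: 30.282 = 15 a, so a = 2.0188 m/s².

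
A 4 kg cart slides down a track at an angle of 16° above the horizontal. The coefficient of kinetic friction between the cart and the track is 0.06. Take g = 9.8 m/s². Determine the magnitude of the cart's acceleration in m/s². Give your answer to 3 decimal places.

2.136 m/s²

Resolving the weight along the incline: the component pulling the cart down the slope is mg sin 16° = 4 × 9.8 × 0.2756 = 10.804 N, and the normal force is N = mg cos 16° = 4 × 9.8 × 0.9613 = 37.683 N.
Kinetic friction acts up the slope with magnitude f = μN = 0.06 × 37.683 = 2.261 N.
Net force along the incline is 10.804 − 2.261 = 8.543 N, so a = 8.543 / 4 = 2.1357 m/s².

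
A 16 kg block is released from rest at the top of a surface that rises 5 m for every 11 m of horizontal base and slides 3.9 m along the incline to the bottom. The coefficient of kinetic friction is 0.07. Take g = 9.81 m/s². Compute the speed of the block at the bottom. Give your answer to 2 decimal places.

The weight component along the incline is mg sin 24.44° = 64.951 N and the normal force is N = mg cos 24.44° = 142.891 N.
Friction up the slope is f = μN = 0.07 × 142.891 = 10.002 N, so the net downslope force is 64.951 − 10.002 = 54.949 N and a = 54.949 / 16 = 3.4343 m/s².
Starting from rest over a distance of 3.9 m, v² = 2aL = 2 × 3.4343 × 3.9 = 26.7875, so v = 5.1757 m/s.

5.18 m/s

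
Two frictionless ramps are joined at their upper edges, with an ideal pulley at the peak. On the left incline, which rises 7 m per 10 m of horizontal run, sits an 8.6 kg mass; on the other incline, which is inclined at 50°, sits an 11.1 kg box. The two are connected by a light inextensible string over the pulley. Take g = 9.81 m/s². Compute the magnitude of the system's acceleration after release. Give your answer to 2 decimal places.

1.78 m/s²

Resolve each weight along its own incline: the 8.6 kg mass has component 8.6 × 9.81 × sin 34.99° = 48.381 N down its slope, and the 11.1 kg mass has 11.1 × 9.81 × sin 50° = 83.415 N down its slope.
The 11.1 kg side's 83.415 N exceeds the other side's 48.381 N, so that mass slides down and the 8.6 kg mass slides up. Taking that direction as positive, Newton's second law for the whole system gives 83.415 − 48.381 = (8.6 + 11.1) a, so a = 35.034 / 19.7 = 1.7784 m/s².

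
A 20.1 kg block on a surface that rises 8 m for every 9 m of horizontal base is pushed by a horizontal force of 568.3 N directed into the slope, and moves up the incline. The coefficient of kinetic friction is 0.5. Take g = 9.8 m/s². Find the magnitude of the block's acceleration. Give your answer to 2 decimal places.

The horizontal push has components F cos 41.63° = 568.3 × 0.7474 = 424.747 N up the incline and F sin 41.63° = 568.3 × 0.6644 = 377.579 N pressing into the surface.
The normal force is therefore N = mg cos 41.63° + F sin 41.63° = 147.223 + 377.579 = 524.802 N, and kinetic friction down the slope is μN = 0.5 × 524.802 = 262.401 N.
Along the incline: F cos 41.63° − mg sin 41.63° − μN = ma, so 424.747 − 130.874 − 262.401 = 20.1 a, giving a = 1.5658 m/s².

1.57 m/s²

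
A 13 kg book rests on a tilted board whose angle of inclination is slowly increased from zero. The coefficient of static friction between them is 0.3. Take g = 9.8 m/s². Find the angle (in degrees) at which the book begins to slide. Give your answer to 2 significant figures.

At the threshold of sliding, static friction is at its maximum μ_s N and exactly balances the weight component along the incline: mg sin θ = μ_s mg cos θ.
Hence tan θ = μ_s = 0.3, so θ = arctan(0.3) = 16.6992°.

17°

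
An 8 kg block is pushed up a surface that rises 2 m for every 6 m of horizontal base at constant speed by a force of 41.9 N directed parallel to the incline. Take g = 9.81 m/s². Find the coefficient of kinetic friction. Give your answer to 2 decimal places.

At constant speed ΣF = 0 along the incline. The applied 41.9 N acts up the slope; the weight component mg sin 18.43° = 24.818 N and kinetic friction μN both act down the slope.
So 41.9 = 24.818 + μ × 74.453, giving μ = (41.9 − 24.818) / 74.453 = 0.2294.

0.23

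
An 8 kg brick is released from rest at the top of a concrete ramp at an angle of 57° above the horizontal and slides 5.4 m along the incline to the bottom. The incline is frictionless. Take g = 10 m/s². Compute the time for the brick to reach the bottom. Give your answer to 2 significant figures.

1.1 s

The weight component along the incline is mg sin 57° = 67.094 N and the normal force is N = mg cos 57° = 43.571 N.
With no friction, a = g sin 57° = 8.3867 m/s².
Starting from rest, L = ½at², so t = √(2L/a) = √(2 × 5.4 / 8.3867) = 1.1348 s.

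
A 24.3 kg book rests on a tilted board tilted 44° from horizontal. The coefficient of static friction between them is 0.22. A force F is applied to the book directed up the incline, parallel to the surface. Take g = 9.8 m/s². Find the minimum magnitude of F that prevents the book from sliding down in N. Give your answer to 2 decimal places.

The normal force is N = mg cos 44° = 171.304 N. With F at its minimum the book is on the verge of sliding down, so static friction is at its maximum μ_s N = 0.22 × 171.304 = 37.687 N and acts up the slope.
Equilibrium along the incline: F + μ_s N = mg sin 44°, so F = 165.426 − 37.687 = 127.739 N.

127.74 N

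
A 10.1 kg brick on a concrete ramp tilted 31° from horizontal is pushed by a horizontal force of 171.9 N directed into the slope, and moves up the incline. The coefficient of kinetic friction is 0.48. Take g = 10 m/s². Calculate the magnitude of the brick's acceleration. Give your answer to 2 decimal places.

The horizontal push has components F cos 31° = 171.9 × 0.8572 = 147.353 N up the incline and F sin 31° = 171.9 × 0.5150 = 88.529 N pressing into the surface.
The normal force is therefore N = mg cos 31° + F sin 31° = 86.577 + 88.529 = 175.106 N, and kinetic friction down the slope is μN = 0.48 × 175.106 = 84.051 N.
Along the incline: F cos 31° − mg sin 31° − μN = ma, so 147.353 − 52.015 − 84.051 = 10.1 a, giving a = 1.1175 m/s².

1.12 m/s²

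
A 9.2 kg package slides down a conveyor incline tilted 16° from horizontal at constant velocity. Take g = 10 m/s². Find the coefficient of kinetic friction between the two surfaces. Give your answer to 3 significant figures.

0.287

At constant velocity the net force along the incline is zero: mg sin 16° = μ mg cos 16°.
So μ = tan 16° = 0.2756 / 0.9613 = 0.2867.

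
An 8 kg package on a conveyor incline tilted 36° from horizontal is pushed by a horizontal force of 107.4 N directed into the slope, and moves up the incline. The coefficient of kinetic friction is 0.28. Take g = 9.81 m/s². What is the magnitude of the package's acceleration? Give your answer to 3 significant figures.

0.663 m/s²

The horizontal push has components F cos 36° = 107.4 × 0.8090 = 86.887 N up the incline and F sin 36° = 107.4 × 0.5878 = 63.130 N pressing into the surface.
The normal force is therefore N = mg cos 36° + F sin 36° = 63.490 + 63.130 = 126.620 N, and kinetic friction down the slope is μN = 0.28 × 126.620 = 35.454 N.
Along the incline: F cos 36° − mg sin 36° − μN = ma, so 86.887 − 46.131 − 35.454 = 8 a, giving a = 0.6627 m/s².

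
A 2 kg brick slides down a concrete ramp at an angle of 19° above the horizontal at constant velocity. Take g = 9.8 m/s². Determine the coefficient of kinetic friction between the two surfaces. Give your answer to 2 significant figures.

At constant velocity the net force along the incline is zero: mg sin 19° = μ mg cos 19°.
So μ = tan 19° = 0.3256 / 0.9455 = 0.3444.

0.34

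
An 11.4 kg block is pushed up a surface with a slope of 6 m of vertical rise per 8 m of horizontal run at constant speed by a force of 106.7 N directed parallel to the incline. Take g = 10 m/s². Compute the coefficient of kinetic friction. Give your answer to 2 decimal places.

At constant speed ΣF = 0 along the incline. The applied 106.7 N acts up the slope; the weight component mg sin 36.87° = 68.400 N and kinetic friction μN both act down the slope.
So 106.7 = 68.400 + μ × 91.200, giving μ = (106.7 − 68.400) / 91.200 = 0.4200.

0.42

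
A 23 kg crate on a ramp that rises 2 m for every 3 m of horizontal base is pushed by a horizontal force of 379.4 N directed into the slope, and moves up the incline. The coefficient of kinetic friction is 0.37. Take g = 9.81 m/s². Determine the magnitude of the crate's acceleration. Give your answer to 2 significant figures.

The horizontal push has components F cos 33.69° = 379.4 × 0.8321 = 315.699 N up the incline and F sin 33.69° = 379.4 × 0.5547 = 210.453 N pressing into the surface.
The normal force is therefore N = mg cos 33.69° + F sin 33.69° = 187.747 + 210.453 = 398.200 N, and kinetic friction down the slope is μN = 0.37 × 398.200 = 147.334 N.
Along the incline: F cos 33.69° − mg sin 33.69° − μN = ma, so 315.699 − 125.157 − 147.334 = 23 a, giving a = 1.8786 m/s².

1.9 m/s²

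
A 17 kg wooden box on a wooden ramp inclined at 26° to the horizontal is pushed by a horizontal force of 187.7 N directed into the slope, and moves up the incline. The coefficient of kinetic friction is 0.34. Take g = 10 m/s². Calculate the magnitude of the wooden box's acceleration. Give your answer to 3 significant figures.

0.838 m/s²

The horizontal push has components F cos 26° = 187.7 × 0.8988 = 168.705 N up the incline and F sin 26° = 187.7 × 0.4384 = 82.288 N pressing into the surface.
The normal force is therefore N = mg cos 26° + F sin 26° = 152.796 + 82.288 = 235.084 N, and kinetic friction down the slope is μN = 0.34 × 235.084 = 79.929 N.
Along the incline: F cos 26° − mg sin 26° − μN = ma, so 168.705 − 74.528 − 79.929 = 17 a, giving a = 0.8381 m/s².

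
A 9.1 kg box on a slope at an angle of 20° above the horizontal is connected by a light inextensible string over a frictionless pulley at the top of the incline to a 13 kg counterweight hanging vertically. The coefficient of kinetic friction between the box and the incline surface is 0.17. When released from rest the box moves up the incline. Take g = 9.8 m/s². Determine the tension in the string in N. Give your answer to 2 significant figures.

For the box on the incline: the weight component along the slope is m₁g sin 20° = 9.1 × 9.8 × 0.3420 = 30.500 N and the normal force is N = m₁g cos 20° = 83.802 N.
Kinetic friction opposes the box's motion up the incline: f = μN = 0.17 × 83.802 = 14.246 N acting down the slope.
Newton's second law for the box (up-slope positive): T − 30.500 − 14.246 = 9.1 a. For the hanging counterweight (downward positive): 13 × 9.8 − T = 13 a.
Adding the two equations eliminates T: 82.654 = 22.1 a, so a = 3.7400 m/s².
Then from the hanging counterweight's equation, T = 13 × (9.8 − 3.7400) = 78.780 N.

79 N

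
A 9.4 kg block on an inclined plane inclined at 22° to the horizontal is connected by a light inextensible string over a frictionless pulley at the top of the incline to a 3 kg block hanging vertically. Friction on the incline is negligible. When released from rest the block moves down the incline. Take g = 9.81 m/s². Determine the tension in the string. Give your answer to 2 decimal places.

30.67 N

For the block on the incline: the weight component along the slope is m₁g sin 22° = 9.4 × 9.81 × 0.3746 = 34.543 N and the normal force is N = m₁g cos 22° = 85.499 N.
Newton's second law for the block (down-slope positive): 34.543 − T = 9.4 a. For the hanging block (upward positive): T − 3 × 9.81 = 3 a.
Adding the two equations eliminates T: 5.113 = 12.4 a, so a = 0.4123 m/s².
Then from the hanging block's equation, T = 3 × (9.81 + 0.4123) = 30.667 N.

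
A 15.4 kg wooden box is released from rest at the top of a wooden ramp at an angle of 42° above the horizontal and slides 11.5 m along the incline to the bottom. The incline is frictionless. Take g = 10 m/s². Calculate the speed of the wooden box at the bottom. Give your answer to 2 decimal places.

The weight component along the incline is mg sin 42° = 103.046 N and the normal force is N = mg cos 42° = 114.444 N.
With no friction, a = g sin 42° = 6.6913 m/s².
Starting from rest over a distance of 11.5 m, v² = 2aL = 2 × 6.6913 × 11.5 = 153.8999, so v = 12.4056 m/s.

12.41 m/s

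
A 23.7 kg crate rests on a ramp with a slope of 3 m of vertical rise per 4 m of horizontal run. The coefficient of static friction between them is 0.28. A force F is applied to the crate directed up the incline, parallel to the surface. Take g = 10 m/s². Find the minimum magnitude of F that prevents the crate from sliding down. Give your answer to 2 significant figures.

89 N

The normal force is N = mg cos 36.87° = 189.600 N. With F at its minimum the crate is on the verge of sliding down, so static friction is at its maximum μ_s N = 0.28 × 189.600 = 53.088 N and acts up the slope.
Equilibrium along the incline: F + μ_s N = mg sin 36.87°, so F = 142.200 − 53.088 = 89.112 N.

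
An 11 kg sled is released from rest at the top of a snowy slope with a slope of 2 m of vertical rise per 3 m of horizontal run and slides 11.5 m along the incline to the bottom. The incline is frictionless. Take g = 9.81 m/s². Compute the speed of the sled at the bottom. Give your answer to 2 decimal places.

The weight component along the incline is mg sin 33.69° = 59.858 N and the normal force is N = mg cos 33.69° = 89.787 N.
With no friction, a = g sin 33.69° = 5.4416 m/s².
Starting from rest over a distance of 11.5 m, v² = 2aL = 2 × 5.4416 × 11.5 = 125.1568, so v = 11.1873 m/s.

11.19 m/s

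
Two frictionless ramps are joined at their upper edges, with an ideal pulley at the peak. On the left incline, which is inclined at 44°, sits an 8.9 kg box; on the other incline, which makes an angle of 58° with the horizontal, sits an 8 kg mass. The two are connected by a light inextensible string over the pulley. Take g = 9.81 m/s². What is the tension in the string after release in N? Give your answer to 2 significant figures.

64 N

Resolve each weight along its own incline: the 8.9 kg mass has component 8.9 × 9.81 × sin 44° = 60.650 N down its slope, and the 8 kg mass has 8 × 9.81 × sin 58° = 66.555 N down its slope.
The 8 kg side's 66.555 N exceeds the other side's 60.650 N, so that mass slides down and the 8.9 kg mass slides up. Taking that direction as positive, Newton's second law for the whole system gives 66.555 − 60.650 = (8.9 + 8) a, so a = 5.905 / 16.9 = 0.3494 m/s².
For the 8.9 kg mass (up-slope positive): T − 60.650 = 8.9 × 0.3494, so T = 63.760 N.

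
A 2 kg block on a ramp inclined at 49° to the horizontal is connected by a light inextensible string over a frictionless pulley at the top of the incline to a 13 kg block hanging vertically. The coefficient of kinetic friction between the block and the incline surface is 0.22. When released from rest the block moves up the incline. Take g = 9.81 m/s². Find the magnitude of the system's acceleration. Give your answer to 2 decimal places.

7.33 m/s²

For the block on the incline: the weight component along the slope is m₁g sin 49° = 2 × 9.81 × 0.7547 = 14.807 N and the normal force is N = m₁g cos 49° = 12.872 N.
Kinetic friction opposes the block's motion up the incline: f = μN = 0.22 × 12.872 = 2.832 N acting down the slope.
Newton's second law for the block (up-slope positive): T − 14.807 − 2.832 = 2 a. For the hanging block (downward positive): 13 × 9.81 − T = 13 a.
Adding the two equations eliminates T: 109.891 = 15 a, so a = 7.3261 m/s².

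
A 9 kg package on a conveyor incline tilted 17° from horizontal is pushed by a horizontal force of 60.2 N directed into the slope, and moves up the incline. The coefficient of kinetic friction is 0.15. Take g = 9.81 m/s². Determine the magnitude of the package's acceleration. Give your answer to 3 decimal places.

1.828 m/s²

The horizontal push has components F cos 17° = 60.2 × 0.9563 = 57.569 N up the incline and F sin 17° = 60.2 × 0.2924 = 17.602 N pressing into the surface.
The normal force is therefore N = mg cos 17° + F sin 17° = 84.432 + 17.602 = 102.034 N, and kinetic friction down the slope is μN = 0.15 × 102.034 = 15.305 N.
Along the incline: F cos 17° − mg sin 17° − μN = ma, so 57.569 − 25.816 − 15.305 = 9 a, giving a = 1.8276 m/s².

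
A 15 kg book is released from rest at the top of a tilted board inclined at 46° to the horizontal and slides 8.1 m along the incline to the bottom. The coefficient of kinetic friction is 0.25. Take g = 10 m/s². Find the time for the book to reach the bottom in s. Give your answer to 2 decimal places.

The weight component along the incline is mg sin 46° = 107.901 N and the normal force is N = mg cos 46° = 104.199 N.
Friction up the slope is f = μN = 0.25 × 104.199 = 26.050 N, so the net downslope force is 107.901 − 26.050 = 81.851 N and a = 81.851 / 15 = 5.4567 m/s².
Starting from rest, L = ½at², so t = √(2L/a) = √(2 × 8.1 / 5.4567) = 1.7230 s.

1.72 s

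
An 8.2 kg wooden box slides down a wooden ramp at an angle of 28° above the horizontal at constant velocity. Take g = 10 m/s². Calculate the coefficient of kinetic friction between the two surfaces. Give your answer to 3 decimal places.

At constant velocity the net force along the incline is zero: mg sin 28° = μ mg cos 28°.
So μ = tan 28° = 0.4695 / 0.8829 = 0.5318.

0.532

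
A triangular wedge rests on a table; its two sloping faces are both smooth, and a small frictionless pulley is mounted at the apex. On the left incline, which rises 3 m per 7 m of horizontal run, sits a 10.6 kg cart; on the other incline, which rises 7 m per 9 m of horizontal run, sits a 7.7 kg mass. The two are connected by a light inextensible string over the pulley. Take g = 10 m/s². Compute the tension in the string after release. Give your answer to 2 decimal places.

Resolve each weight along its own incline: the 10.6 kg mass has component 10.6 × 10 × sin 23.20° = 41.755 N down its slope, and the 7.7 kg mass has 7.7 × 10 × sin 37.87° = 47.273 N down its slope.
The 7.7 kg side's 47.273 N exceeds the other side's 41.755 N, so that mass slides down and the 10.6 kg mass slides up. Taking that direction as positive, Newton's second law for the whole system gives 47.273 − 41.755 = (10.6 + 7.7) a, so a = 5.518 / 18.3 = 0.3015 m/s².
For the 10.6 kg mass (up-slope positive): T − 41.755 = 10.6 × 0.3015, so T = 44.951 N.

44.95 N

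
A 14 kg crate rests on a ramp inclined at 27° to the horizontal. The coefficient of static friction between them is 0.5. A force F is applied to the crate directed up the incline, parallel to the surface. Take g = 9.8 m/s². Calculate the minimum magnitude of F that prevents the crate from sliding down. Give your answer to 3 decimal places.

1.164 N

The normal force is N = mg cos 27° = 122.246 N. With F at its minimum the crate is on the verge of sliding down, so static friction is at its maximum μ_s N = 0.5 × 122.246 = 61.123 N and acts up the slope.
Equilibrium along the incline: F + μ_s N = mg sin 27°, so F = 62.287 − 61.123 = 1.164 N.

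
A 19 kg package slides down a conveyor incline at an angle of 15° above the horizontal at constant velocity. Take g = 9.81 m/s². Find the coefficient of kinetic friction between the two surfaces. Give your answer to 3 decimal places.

At constant velocity the net force along the incline is zero: mg sin 15° = μ mg cos 15°.
So μ = tan 15° = 0.2588 / 0.9659 = 0.2679.

0.268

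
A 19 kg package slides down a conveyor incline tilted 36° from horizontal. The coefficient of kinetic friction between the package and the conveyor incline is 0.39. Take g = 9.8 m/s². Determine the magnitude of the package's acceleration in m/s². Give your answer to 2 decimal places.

2.67 m/s²

Resolving the weight along the incline: the component pulling the package down the slope is mg sin 36° = 19 × 9.8 × 0.5878 = 109.448 N, and the normal force is N = mg cos 36° = 19 × 9.8 × 0.8090 = 150.636 N.
Kinetic friction acts up the slope with magnitude f = μN = 0.39 × 150.636 = 58.748 N.
Net force along the incline is 109.448 − 58.748 = 50.700 N, so a = 50.700 / 19 = 2.6684 m/s².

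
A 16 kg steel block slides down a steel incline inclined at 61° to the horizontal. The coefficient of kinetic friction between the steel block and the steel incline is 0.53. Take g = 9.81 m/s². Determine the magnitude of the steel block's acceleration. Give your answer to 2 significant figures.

Resolving the weight along the incline: the component pulling the steel block down the slope is mg sin 61° = 16 × 9.81 × 0.8746 = 137.277 N, and the normal force is N = mg cos 61° = 16 × 9.81 × 0.4848 = 76.094 N.
Kinetic friction acts up the slope with magnitude f = μN = 0.53 × 76.094 = 40.330 N.
Net force along the incline is 137.277 − 40.330 = 96.947 N, so a = 96.947 / 16 = 6.0592 m/s².

6.1 m/s²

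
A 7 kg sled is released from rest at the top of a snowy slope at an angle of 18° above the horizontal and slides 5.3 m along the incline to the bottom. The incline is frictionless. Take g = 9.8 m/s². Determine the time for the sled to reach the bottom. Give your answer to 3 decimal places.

The weight component along the incline is mg sin 18° = 21.199 N and the normal force is N = mg cos 18° = 65.242 N.
With no friction, a = g sin 18° = 3.0284 m/s².
Starting from rest, L = ½at², so t = √(2L/a) = √(2 × 5.3 / 3.0284) = 1.8709 s.

1.871 s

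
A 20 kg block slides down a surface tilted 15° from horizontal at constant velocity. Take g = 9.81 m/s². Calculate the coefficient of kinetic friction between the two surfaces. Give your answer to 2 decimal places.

At constant velocity the net force along the incline is zero: mg sin 15° = μ mg cos 15°.
So μ = tan 15° = 0.2588 / 0.9659 = 0.2679.

0.27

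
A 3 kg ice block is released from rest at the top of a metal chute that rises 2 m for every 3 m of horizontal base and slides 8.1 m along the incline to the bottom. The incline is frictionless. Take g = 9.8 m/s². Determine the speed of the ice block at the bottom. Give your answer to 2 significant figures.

9.4 m/s

The weight component along the incline is mg sin 33.69° = 16.308 N and the normal force is N = mg cos 33.69° = 24.462 N.
With no friction, a = g sin 33.69° = 5.4361 m/s².
Starting from rest over a distance of 8.1 m, v² = 2aL = 2 × 5.4361 × 8.1 = 88.0648, so v = 9.3843 m/s.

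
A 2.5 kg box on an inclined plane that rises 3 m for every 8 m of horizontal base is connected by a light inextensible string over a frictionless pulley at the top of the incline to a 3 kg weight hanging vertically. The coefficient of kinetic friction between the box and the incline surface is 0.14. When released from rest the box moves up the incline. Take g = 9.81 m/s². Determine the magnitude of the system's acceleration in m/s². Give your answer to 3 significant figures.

3.20 m/s²

For the box on the incline: the weight component along the slope is m₁g sin 20.56° = 2.5 × 9.81 × 0.3511 = 8.611 N and the normal force is N = m₁g cos 20.56° = 22.963 N.
Kinetic friction opposes the box's motion up the incline: f = μN = 0.14 × 22.963 = 3.215 N acting down the slope.
Newton's second law for the box (up-slope positive): T − 8.611 − 3.215 = 2.5 a. For the hanging weight (downward positive): 3 × 9.81 − T = 3 a.
Adding the two equations eliminates T: 17.604 = 5.5 a, so a = 3.2007 m/s².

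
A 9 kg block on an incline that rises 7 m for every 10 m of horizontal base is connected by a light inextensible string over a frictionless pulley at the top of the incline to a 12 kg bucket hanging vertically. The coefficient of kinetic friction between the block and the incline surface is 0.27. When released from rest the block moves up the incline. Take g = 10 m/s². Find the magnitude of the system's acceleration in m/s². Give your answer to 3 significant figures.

For the block on the incline: the weight component along the slope is m₁g sin 34.99° = 9 × 10 × 0.5735 = 51.615 N and the normal force is N = m₁g cos 34.99° = 73.731 N.
Kinetic friction opposes the block's motion up the incline: f = μN = 0.27 × 73.731 = 19.907 N acting down the slope.
Newton's second law for the block (up-slope positive): T − 51.615 − 19.907 = 9 a. For the hanging bucket (downward positive): 12 × 10 − T = 12 a.
Adding the two equations eliminates T: 48.478 = 21 a, so a = 2.3085 m/s².

2.31 m/s²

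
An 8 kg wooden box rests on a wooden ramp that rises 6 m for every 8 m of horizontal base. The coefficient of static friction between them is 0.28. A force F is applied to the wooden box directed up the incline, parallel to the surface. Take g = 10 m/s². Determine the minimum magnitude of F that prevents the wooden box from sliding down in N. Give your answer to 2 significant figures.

The normal force is N = mg cos 36.87° = 64.000 N. With F at its minimum the wooden box is on the verge of sliding down, so static friction is at its maximum μ_s N = 0.28 × 64.000 = 17.920 N and acts up the slope.
Equilibrium along the incline: F + μ_s N = mg sin 36.87°, so F = 48.000 − 17.920 = 30.080 N.

30 N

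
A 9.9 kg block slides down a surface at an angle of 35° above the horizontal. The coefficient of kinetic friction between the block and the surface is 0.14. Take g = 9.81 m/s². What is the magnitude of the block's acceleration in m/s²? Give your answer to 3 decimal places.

4.502 m/s²

Resolving the weight along the incline: the component pulling the block down the slope is mg sin 35° = 9.9 × 9.81 × 0.5736 = 55.707 N, and the normal force is N = mg cos 35° = 9.9 × 9.81 × 0.8192 = 79.560 N.
Kinetic friction acts up the slope with magnitude f = μN = 0.14 × 79.560 = 11.138 N.
Net force along the incline is 55.707 − 11.138 = 44.569 N, so a = 44.569 / 9.9 = 4.5019 m/s².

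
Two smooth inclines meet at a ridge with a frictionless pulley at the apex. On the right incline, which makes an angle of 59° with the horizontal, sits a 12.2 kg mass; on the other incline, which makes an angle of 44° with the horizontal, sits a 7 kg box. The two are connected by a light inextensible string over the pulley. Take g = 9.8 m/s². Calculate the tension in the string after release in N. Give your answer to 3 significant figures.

Resolve each weight along its own incline: the 12.2 kg mass has component 12.2 × 9.8 × sin 59° = 102.483 N down its slope, and the 7 kg mass has 7 × 9.8 × sin 44° = 47.654 N down its slope.
The 12.2 kg side's 102.483 N exceeds the other side's 47.654 N, so that mass slides down and the 7 kg mass slides up. Taking that direction as positive, Newton's second law for the whole system gives 102.483 − 47.654 = (12.2 + 7) a, so a = 54.829 / 19.2 = 2.8557 m/s².
For the 7 kg mass (up-slope positive): T − 47.654 = 7 × 2.8557, so T = 67.644 N.

67.6 N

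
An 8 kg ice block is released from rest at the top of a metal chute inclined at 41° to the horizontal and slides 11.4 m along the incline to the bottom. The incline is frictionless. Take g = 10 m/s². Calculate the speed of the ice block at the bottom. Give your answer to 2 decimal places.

12.23 m/s

The weight component along the incline is mg sin 41° = 52.485 N and the normal force is N = mg cos 41° = 60.377 N.
With no friction, a = g sin 41° = 6.5606 m/s².
Starting from rest over a distance of 11.4 m, v² = 2aL = 2 × 6.5606 × 11.4 = 149.5817, so v = 12.2304 m/s.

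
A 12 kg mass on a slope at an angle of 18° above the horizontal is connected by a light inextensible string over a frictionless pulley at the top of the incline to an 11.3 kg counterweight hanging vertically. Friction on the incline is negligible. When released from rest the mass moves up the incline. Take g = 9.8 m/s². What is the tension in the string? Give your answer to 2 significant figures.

75 N

For the mass on the incline: the weight component along the slope is m₁g sin 18° = 12 × 9.8 × 0.3090 = 36.338 N and the normal force is N = m₁g cos 18° = 111.844 N.
Newton's second law for the mass (up-slope positive): T − 36.338 = 12 a. For the hanging counterweight (downward positive): 11.3 × 9.8 − T = 11.3 a.
Adding the two equations eliminates T: 74.402 = 23.3 a, so a = 3.1932 m/s².
Then from the hanging counterweight's equation, T = 11.3 × (9.8 − 3.1932) = 74.657 N.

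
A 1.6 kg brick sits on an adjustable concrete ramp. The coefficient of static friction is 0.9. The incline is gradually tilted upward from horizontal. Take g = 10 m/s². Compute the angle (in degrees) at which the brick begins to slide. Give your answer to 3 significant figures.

At the threshold of sliding, static friction is at its maximum μ_s N and exactly balances the weight component along the incline: mg sin θ = μ_s mg cos θ.
Hence tan θ = μ_s = 0.9, so θ = arctan(0.9) = 41.9872°.

42.0°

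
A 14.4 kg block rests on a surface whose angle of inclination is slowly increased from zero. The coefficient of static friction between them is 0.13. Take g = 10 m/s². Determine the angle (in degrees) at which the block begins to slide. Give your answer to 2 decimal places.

7.41°

At the threshold of sliding, static friction is at its maximum μ_s N and exactly balances the weight component along the incline: mg sin θ = μ_s mg cos θ.
Hence tan θ = μ_s = 0.13, so θ = arctan(0.13) = 7.4069°.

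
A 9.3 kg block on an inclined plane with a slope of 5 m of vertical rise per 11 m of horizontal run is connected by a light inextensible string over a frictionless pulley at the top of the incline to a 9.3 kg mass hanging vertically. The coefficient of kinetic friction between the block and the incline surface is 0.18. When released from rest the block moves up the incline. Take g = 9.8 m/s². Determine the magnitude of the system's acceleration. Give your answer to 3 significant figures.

2.07 m/s²

For the block on the incline: the weight component along the slope is m₁g sin 24.44° = 9.3 × 9.8 × 0.4138 = 37.714 N and the normal force is N = m₁g cos 24.44° = 82.971 N.
Kinetic friction opposes the block's motion up the incline: f = μN = 0.18 × 82.971 = 14.935 N acting down the slope.
Newton's second law for the block (up-slope positive): T − 37.714 − 14.935 = 9.3 a. For the hanging mass (downward positive): 9.3 × 9.8 − T = 9.3 a.
Adding the two equations eliminates T: 38.491 = 18.6 a, so a = 2.0694 m/s².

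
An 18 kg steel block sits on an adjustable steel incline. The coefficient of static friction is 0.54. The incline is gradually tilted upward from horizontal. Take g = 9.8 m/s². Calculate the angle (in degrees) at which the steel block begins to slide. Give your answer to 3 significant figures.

At the threshold of sliding, static friction is at its maximum μ_s N and exactly balances the weight component along the incline: mg sin θ = μ_s mg cos θ.
Hence tan θ = μ_s = 0.54, so θ = arctan(0.54) = 28.3690°.

28.4°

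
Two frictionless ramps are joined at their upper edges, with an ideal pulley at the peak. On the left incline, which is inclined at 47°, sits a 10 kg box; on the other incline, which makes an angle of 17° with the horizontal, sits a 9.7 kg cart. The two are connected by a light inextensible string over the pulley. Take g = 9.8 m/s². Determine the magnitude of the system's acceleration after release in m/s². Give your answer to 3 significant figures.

2.23 m/s²

Resolve each weight along its own incline: the 10 kg mass has component 10 × 9.8 × sin 47° = 71.673 N down its slope, and the 9.7 kg mass has 9.7 × 9.8 × sin 17° = 27.793 N down its slope.
The 10 kg side's 71.673 N exceeds the other side's 27.793 N, so that mass slides down and the 9.7 kg mass slides up. Taking that direction as positive, Newton's second law for the whole system gives 71.673 − 27.793 = (10 + 9.7) a, so a = 43.880 / 19.7 = 2.2274 m/s².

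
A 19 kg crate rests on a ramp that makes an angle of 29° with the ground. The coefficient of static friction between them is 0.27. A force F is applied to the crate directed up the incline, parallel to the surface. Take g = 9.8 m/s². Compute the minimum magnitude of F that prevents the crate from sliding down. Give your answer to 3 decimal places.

The normal force is N = mg cos 29° = 162.854 N. With F at its minimum the crate is on the verge of sliding down, so static friction is at its maximum μ_s N = 0.27 × 162.854 = 43.971 N and acts up the slope.
Equilibrium along the incline: F + μ_s N = mg sin 29°, so F = 90.272 − 43.971 = 46.301 N.

46.301 N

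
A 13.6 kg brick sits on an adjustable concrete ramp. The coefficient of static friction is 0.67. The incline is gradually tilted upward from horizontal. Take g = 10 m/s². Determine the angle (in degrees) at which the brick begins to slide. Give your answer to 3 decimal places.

33.822°

At the threshold of sliding, static friction is at its maximum μ_s N and exactly balances the weight component along the incline: mg sin θ = μ_s mg cos θ.
Hence tan θ = μ_s = 0.67, so θ = arctan(0.67) = 33.8221°.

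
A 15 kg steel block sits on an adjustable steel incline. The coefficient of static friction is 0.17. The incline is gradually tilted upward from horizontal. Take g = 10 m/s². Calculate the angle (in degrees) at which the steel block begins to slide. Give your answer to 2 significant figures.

9.6°

At the threshold of sliding, static friction is at its maximum μ_s N and exactly balances the weight component along the incline: mg sin θ = μ_s mg cos θ.
Hence tan θ = μ_s = 0.17, so θ = arctan(0.17) = 9.6480°.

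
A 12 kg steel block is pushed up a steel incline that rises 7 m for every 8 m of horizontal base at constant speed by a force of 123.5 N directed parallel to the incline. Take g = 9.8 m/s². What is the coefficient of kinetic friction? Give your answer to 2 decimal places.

0.52

At constant speed ΣF = 0 along the incline. The applied 123.5 N acts up the slope; the weight component mg sin 41.19° = 77.440 N and kinetic friction μN both act down the slope.
So 123.5 = 77.440 + μ × 88.503, giving μ = (123.5 − 77.440) / 88.503 = 0.5204.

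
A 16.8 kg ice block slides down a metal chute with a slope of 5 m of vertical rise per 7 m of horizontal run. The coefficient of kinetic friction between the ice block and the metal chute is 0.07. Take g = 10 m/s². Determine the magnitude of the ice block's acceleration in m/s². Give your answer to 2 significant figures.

5.2 m/s²

Resolving the weight along the incline: the component pulling the ice block down the slope is mg sin 35.54° = 16.8 × 10 × 0.5812 = 97.642 N, and the normal force is N = mg cos 35.54° = 16.8 × 10 × 0.8137 = 136.702 N.
Kinetic friction acts up the slope with magnitude f = μN = 0.07 × 136.702 = 9.569 N.
Net force along the incline is 97.642 − 9.569 = 88.073 N, so a = 88.073 / 16.8 = 5.2424 m/s².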